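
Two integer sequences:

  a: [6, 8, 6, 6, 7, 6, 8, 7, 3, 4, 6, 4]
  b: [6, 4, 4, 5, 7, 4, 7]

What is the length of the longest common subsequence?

One common subsequence of length 3: 6 [1,1] → 7 [5,5] → 7 [8,7], and the DP table's final entry dp[12][7] is also 3, so no common subsequence is longer.

3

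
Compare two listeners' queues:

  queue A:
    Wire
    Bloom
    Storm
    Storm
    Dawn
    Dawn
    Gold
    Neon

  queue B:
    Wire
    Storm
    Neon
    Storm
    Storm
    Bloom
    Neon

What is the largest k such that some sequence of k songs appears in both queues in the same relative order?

One common subsequence of length 4: Wire (queue A #1, queue B #1) → Storm (queue A #3, queue B #4) → Storm (queue A #4, queue B #5) → Neon (queue A #8, queue B #7), and the DP table's final entry dp[8][7] is also 4, so no common subsequence is longer.

4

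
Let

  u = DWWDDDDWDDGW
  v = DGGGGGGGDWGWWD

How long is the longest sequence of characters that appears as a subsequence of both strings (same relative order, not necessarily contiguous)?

Match D (u #1, v #9) → W (u #2, v #10) → W (u #3, v #12) → W (u #8, v #13) → D (u #10, v #14) — 5 characters in the same relative order in both, and the DP table's final entry dp[12][14] is also 5, so no common subsequence is longer.

5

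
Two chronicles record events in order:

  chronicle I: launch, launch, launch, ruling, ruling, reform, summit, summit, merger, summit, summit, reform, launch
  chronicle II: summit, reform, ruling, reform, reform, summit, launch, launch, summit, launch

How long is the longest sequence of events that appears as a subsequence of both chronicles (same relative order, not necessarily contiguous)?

5

Match ruling (chronicle I #4, chronicle II #3), reform (chronicle I #6, chronicle II #5), summit (chronicle I #7, chronicle II #6), summit (chronicle I #11, chronicle II #9), launch (chronicle I #13, chronicle II #10) — 5 events in the same relative order in both. The LCS DP gives dp[13][10] = 5, so this is optimal.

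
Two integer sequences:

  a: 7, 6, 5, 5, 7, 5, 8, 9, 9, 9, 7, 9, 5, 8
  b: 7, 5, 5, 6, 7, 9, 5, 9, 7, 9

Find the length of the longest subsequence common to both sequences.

One common subsequence of length 8: 7 (a #1, b #1); then 5 (a #3, b #2); then 5 (a #4, b #3); then 7 (a #5, b #5); then 5 (a #6, b #7); then 9 (a #10, b #8); then 7 (a #11, b #9); then 9 (a #12, b #10). Since dp[14][10] = 8, nothing longer is possible.

8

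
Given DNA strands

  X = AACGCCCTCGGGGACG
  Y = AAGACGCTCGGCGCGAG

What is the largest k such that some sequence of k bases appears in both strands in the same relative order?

One common subsequence of length 13: A [1,2], then A [2,4], then C [3,5], then G [4,6], then C [7,7], then T [8,8], then C [9,9], then G [10,10], then G [11,11], then G [12,13], then G [13,15], then A [14,16], then G [16,17]. The LCS DP gives dp[16][17] = 13, so this is optimal.

13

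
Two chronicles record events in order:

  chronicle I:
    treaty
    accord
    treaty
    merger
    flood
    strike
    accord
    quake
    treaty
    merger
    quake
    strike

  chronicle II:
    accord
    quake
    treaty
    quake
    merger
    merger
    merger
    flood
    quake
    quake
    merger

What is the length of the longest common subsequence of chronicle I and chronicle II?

6

Pick accord [2,1], treaty [3,3], merger [4,7], flood [5,8], quake [8,10], merger [10,11]; all 6 events appear in both, in order, and the DP table's final entry dp[12][11] is also 6, so no common subsequence is longer.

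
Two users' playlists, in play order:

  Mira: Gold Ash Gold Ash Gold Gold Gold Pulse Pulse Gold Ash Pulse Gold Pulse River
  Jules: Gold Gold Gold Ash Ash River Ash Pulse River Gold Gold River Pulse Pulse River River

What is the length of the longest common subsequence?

Match Gold at Mira[1]=Jules[3] → Ash at Mira[2]=Jules[5] → Ash at Mira[4]=Jules[7] → Gold at Mira[5]=Jules[10] → Gold at Mira[6]=Jules[11] → Pulse at Mira[8]=Jules[13] → Pulse at Mira[9]=Jules[14] → River at Mira[15]=Jules[16] — 8 songs in the same relative order in both, and the DP table's final entry dp[15][16] is also 8, so no common subsequence is longer.

8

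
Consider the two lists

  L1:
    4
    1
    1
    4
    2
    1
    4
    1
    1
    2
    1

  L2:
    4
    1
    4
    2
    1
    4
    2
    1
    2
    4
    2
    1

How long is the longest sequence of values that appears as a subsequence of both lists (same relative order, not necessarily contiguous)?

9

Let dp[i][j] be the LCS length of the first i values of L1 and the first j values of L2. dp[i][j] = dp[i-1][j-1]+1 when the i-th and j-th values match, else max(dp[i-1][j], dp[i][j-1]).
    ·  4  1  4  2  1  4  2  1  2  4  2  1
 ·  0  0  0  0  0  0  0  0  0  0  0  0  0
 4  0  1  1  1  1  1  1  1  1  1  1  1  1
 1  0  1  2  2  2  2  2  2  2  2  2  2  2
 1  0  1  2  2  2  3  3  3  3  3  3  3  3
 4  0  1  2  3  3  3  4  4  4  4  4  4  4
 2  0  1  2  3  4  4  4  5  5  5  5  5  5
 1  0  1  2  3  4  5  5  5  6  6  6  6  6
 4  0  1  2  3  4  5  6  6  6  6  7  7  7
 1  0  1  2  3  4  5  6  6  7  7  7  7  8
 1  0  1  2  3  4  5  6  6  7  7  7  7  8
 2  0  1  2  3  4  5  6  7  7  8  8  8  8
 1  0  1  2  3  4  5  6  7  8  8  8  8  9
dp[11][12] = 9. One LCS (by backtracking along matches): 4, 1, 1, 4, 2, 1, 4, 2, 1.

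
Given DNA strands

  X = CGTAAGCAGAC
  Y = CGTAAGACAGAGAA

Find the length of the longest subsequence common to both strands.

Pick C at X[1]=Y[1]; then G at X[2]=Y[2]; then T at X[3]=Y[3]; then A at X[4]=Y[4]; then A at X[5]=Y[5]; then G at X[6]=Y[6]; then C at X[7]=Y[8]; then A at X[8]=Y[11]; then G at X[9]=Y[12]; then A at X[10]=Y[14]; all 10 bases appear in both, in order, and the DP table's final entry dp[11][14] is also 10, so no common subsequence is longer.

10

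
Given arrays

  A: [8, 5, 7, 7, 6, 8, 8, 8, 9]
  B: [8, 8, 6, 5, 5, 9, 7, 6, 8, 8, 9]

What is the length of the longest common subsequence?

7

Pick 8 at A[1]=B[2]; then 5 at A[2]=B[5]; then 7 at A[4]=B[7]; then 6 at A[5]=B[8]; then 8 at A[7]=B[9]; then 8 at A[8]=B[10]; then 9 at A[9]=B[11]; all 7 values appear in both, in order, and the DP table's final entry dp[9][11] is also 7, so no common subsequence is longer.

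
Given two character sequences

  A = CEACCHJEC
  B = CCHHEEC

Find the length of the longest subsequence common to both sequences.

Match C at A[1]=B[1]; then C at A[4]=B[2]; then H at A[6]=B[4]; then E at A[8]=B[6]; then C at A[9]=B[7] — 5 characters in the same relative order in both, and the DP table's final entry dp[9][7] is also 5, so no common subsequence is longer.

5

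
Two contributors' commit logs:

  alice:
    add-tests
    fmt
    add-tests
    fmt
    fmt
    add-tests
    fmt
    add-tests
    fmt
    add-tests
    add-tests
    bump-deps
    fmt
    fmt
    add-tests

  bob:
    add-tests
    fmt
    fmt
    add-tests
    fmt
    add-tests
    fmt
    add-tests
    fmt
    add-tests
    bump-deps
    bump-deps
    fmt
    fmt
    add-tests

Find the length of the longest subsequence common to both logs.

One common subsequence of length 13: add-tests [1,1], then fmt [2,3], then add-tests [3,4], then fmt [5,5], then add-tests [6,6], then fmt [7,7], then add-tests [8,8], then fmt [9,9], then add-tests [10,10], then bump-deps [12,12], then fmt [13,13], then fmt [14,14], then add-tests [15,15]. The LCS DP gives dp[15][15] = 13, so this is optimal.

13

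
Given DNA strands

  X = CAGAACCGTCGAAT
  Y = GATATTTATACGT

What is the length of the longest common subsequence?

One common subsequence of length 7: A (X #2, Y #2), A (X #4, Y #4), A (X #5, Y #8), T (X #9, Y #9), C (X #10, Y #11), G (X #11, Y #12), T (X #14, Y #13). dp[14][13] = 7 confirms this is the maximum.

7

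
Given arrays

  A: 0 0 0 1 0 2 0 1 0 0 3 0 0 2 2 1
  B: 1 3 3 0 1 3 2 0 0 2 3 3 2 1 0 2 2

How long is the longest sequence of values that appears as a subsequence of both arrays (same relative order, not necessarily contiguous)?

Match 0 at A[3]=B[4], then 1 at A[4]=B[5], then 2 at A[6]=B[7], then 0 at A[7]=B[8], then 0 at A[9]=B[9], then 3 at A[11]=B[12], then 0 at A[13]=B[15], then 2 at A[14]=B[16], then 2 at A[15]=B[17] — 9 values in the same relative order in both. Since dp[16][17] = 9, nothing longer is possible.

9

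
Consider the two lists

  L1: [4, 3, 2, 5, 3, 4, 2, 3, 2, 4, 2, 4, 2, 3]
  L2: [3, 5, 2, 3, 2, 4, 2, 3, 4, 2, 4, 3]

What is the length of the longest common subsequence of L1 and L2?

10

Taking 3 (L1 #2, L2 #1) → 2 (L1 #3, L2 #3) → 3 (L1 #5, L2 #4) → 4 (L1 #6, L2 #6) → 2 (L1 #7, L2 #7) → 3 (L1 #8, L2 #8) → 4 (L1 #10, L2 #9) → 2 (L1 #11, L2 #10) → 4 (L1 #12, L2 #11) → 3 (L1 #14, L2 #12) gives a common subsequence of length 10, and the DP table's final entry dp[14][12] is also 10, so no common subsequence is longer.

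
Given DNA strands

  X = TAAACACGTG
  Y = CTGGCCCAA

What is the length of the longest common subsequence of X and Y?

3

Let dp[i][j] be the LCS length of the first i bases of X and the first j bases of Y. dp[i][j] = dp[i-1][j-1]+1 when the i-th and j-th bases match, else max(dp[i-1][j], dp[i][j-1]).
    ·  C  T  G  G  C  C  C  A  A
 ·  0  0  0  0  0  0  0  0  0  0
 T  0  0  1  1  1  1  1  1  1  1
 A  0  0  1  1  1  1  1  1  2  2
 A  0  0  1  1  1  1  1  1  2  3
 A  0  0  1  1  1  1  1  1  2  3
 C  0  1  1  1  1  2  2  2  2  3
 A  0  1  1  1  1  2  2  2  3  3
 C  0  1  1  1  1  2  3  3  3  3
 G  0  1  1  2  2  2  3  3  3  3
 T  0  1  2  2  2  2  3  3  3  3
 G  0  1  2  3  3  3  3  3  3  3
dp[10][9] = 3. One LCS (by backtracking along matches): TAA.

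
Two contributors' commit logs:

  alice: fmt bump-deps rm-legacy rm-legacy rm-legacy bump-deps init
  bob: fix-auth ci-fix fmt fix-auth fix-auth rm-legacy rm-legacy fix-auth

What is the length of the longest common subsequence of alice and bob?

3

One common subsequence of length 3: fmt [1,3], then rm-legacy [3,6], then rm-legacy [4,7]. Since dp[7][8] = 3, nothing longer is possible.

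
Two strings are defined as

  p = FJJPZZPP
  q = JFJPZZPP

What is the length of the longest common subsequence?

Match F (p #1, q #2), J (p #3, q #3), P (p #4, q #4), Z (p #5, q #5), Z (p #6, q #6), P (p #7, q #7), P (p #8, q #8) — 7 characters in the same relative order in both. The LCS DP gives dp[8][8] = 7, so this is optimal.

7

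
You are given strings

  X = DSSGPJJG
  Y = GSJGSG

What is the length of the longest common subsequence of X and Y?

3

Let dp[i][j] be the LCS length of the first i characters of X and the first j characters of Y. dp[i][j] = dp[i-1][j-1]+1 when the i-th and j-th characters match, else max(dp[i-1][j], dp[i][j-1]).
    ·  G  S  J  G  S  G
 ·  0  0  0  0  0  0  0
 D  0  0  0  0  0  0  0
 S  0  0  1  1  1  1  1
 S  0  0  1  1  1  2  2
 G  0  1  1  1  2  2  3
 P  0  1  1  1  2  2  3
 J  0  1  1  2  2  2  3
 J  0  1  1  2  2  2  3
 G  0  1  1  2  3  3  3
dp[8][6] = 3. One LCS (by backtracking along matches): SSG.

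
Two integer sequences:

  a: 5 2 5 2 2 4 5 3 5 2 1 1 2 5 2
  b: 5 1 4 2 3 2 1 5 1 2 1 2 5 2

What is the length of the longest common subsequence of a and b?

Match 5 at a[1]=b[1], 2 at a[2]=b[4], 2 at a[4]=b[6], 5 at a[7]=b[8], 2 at a[10]=b[10], 1 at a[12]=b[11], 2 at a[13]=b[12], 5 at a[14]=b[13], 2 at a[15]=b[14] — 9 values in the same relative order in both. The LCS DP gives dp[15][14] = 9, so this is optimal.

9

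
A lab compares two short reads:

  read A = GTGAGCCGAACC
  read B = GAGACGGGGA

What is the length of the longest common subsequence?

Let dp[i][j] be the LCS length of the first i bases of read A and the first j bases of read B. dp[i][j] = dp[i-1][j-1]+1 when the i-th and j-th bases match, else max(dp[i-1][j], dp[i][j-1]).
    ·  G  A  G  A  C  G  G  G  G  A
 ·  0  0  0  0  0  0  0  0  0  0  0
 G  0  1  1  1  1  1  1  1  1  1  1
 T  0  1  1  1  1  1  1  1  1  1  1
 G  0  1  1  2  2  2  2  2  2  2  2
 A  0  1  2  2  3  3  3  3  3  3  3
 G  0  1  2  3  3  3  4  4  4  4  4
 C  0  1  2  3  3  4  4  4  4  4  4
 C  0  1  2  3  3  4  4  4  4  4  4
 G  0  1  2  3  3  4  5  5  5  5  5
 A  0  1  2  3  4  4  5  5  5  5  6
 A  0  1  2  3  4  4  5  5  5  5  6
 C  0  1  2  3  4  5  5  5  5  5  6
 C  0  1  2  3  4  5  5  5  5  5  6
dp[12][10] = 6. One LCS (by backtracking along matches): GGAGGA.

6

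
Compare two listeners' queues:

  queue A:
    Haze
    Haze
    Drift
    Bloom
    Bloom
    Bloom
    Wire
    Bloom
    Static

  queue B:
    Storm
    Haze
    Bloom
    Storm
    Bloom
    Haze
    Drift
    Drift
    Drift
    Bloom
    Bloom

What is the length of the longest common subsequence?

5

Match Haze [1,2]; then Haze [2,6]; then Drift [3,9]; then Bloom [6,10]; then Bloom [8,11] — 5 songs in the same relative order in both. The LCS DP gives dp[9][11] = 5, so this is optimal.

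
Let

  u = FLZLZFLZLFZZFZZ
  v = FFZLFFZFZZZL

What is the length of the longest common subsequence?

9

Pick F (u #1, v #2) → Z (u #3, v #3) → L (u #4, v #4) → F (u #6, v #6) → Z (u #8, v #7) → F (u #10, v #8) → Z (u #11, v #9) → Z (u #12, v #10) → Z (u #14, v #11); all 9 characters appear in both, in order, and the DP table's final entry dp[15][12] is also 9, so no common subsequence is longer.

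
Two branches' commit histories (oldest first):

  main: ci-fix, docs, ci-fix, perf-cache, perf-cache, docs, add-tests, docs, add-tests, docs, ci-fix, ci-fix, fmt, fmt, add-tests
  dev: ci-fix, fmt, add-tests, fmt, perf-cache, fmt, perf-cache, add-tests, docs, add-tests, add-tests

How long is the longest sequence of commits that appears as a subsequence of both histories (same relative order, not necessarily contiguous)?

Match ci-fix (main #1, dev #1); then perf-cache (main #4, dev #5); then perf-cache (main #5, dev #7); then add-tests (main #7, dev #8); then docs (main #8, dev #9); then add-tests (main #9, dev #10); then add-tests (main #15, dev #11) — 7 commits in the same relative order in both. dp[15][11] = 7 confirms this is the maximum.

7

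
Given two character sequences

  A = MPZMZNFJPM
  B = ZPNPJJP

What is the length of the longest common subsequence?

4

One common subsequence of length 4: P (A #2, B #2); then N (A #6, B #3); then J (A #8, B #6); then P (A #9, B #7). dp[10][7] = 4 confirms this is the maximum.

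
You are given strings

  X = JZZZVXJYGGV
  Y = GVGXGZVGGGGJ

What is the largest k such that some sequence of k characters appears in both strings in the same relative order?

4

Let dp[i][j] be the LCS length of the first i characters of X and the first j characters of Y. dp[i][j] = dp[i-1][j-1]+1 when the i-th and j-th characters match, else max(dp[i-1][j], dp[i][j-1]).
    ·  G  V  G  X  G  Z  V  G  G  G  G  J
 ·  0  0  0  0  0  0  0  0  0  0  0  0  0
 J  0  0  0  0  0  0  0  0  0  0  0  0  1
 Z  0  0  0  0  0  0  1  1  1  1  1  1  1
 Z  0  0  0  0  0  0  1  1  1  1  1  1  1
 Z  0  0  0  0  0  0  1  1  1  1  1  1  1
 V  0  0  1  1  1  1  1  2  2  2  2  2  2
 X  0  0  1  1  2  2  2  2  2  2  2  2  2
 J  0  0  1  1  2  2  2  2  2  2  2  2  3
 Y  0  0  1  1  2  2  2  2  2  2  2  2  3
 G  0  1  1  2  2  3  3  3  3  3  3  3  3
 G  0  1  1  2  2  3  3  3  4  4  4  4  4
 V  0  1  2  2  2  3  3  4  4  4  4  4  4
dp[11][12] = 4. One LCS (by backtracking along matches): ZVGG.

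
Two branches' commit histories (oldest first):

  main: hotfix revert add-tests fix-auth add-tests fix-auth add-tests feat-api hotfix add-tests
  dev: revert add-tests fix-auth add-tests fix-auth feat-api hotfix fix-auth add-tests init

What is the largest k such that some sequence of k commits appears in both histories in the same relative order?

Taking revert at main[2]=dev[1] → add-tests at main[3]=dev[2] → fix-auth at main[4]=dev[3] → add-tests at main[5]=dev[4] → fix-auth at main[6]=dev[5] → feat-api at main[8]=dev[6] → hotfix at main[9]=dev[7] → add-tests at main[10]=dev[9] gives a common subsequence of length 8. The LCS DP gives dp[10][10] = 8, so this is optimal.

8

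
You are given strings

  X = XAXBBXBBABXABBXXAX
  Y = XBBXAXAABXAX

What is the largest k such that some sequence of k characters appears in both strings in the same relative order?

Match X [3,1] → B [4,2] → B [5,3] → X [6,4] → A [9,5] → X [11,6] → A [12,8] → B [14,9] → X [16,10] → A [17,11] → X [18,12] — 11 characters in the same relative order in both, and the DP table's final entry dp[18][12] is also 11, so no common subsequence is longer.

11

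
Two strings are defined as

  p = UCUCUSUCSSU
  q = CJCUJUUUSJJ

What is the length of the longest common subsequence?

One common subsequence of length 5: U at p[1]=q[4], then U at p[3]=q[6], then U at p[5]=q[7], then U at p[7]=q[8], then S at p[9]=q[9]. The LCS DP gives dp[11][11] = 5, so this is optimal.

5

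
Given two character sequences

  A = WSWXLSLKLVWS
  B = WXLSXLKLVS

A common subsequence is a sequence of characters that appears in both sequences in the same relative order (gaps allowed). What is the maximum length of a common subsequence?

Let dp[i][j] be the LCS length of the first i characters of A and the first j characters of B. dp[i][j] = dp[i-1][j-1]+1 when the i-th and j-th characters match, else max(dp[i-1][j], dp[i][j-1]).
    ·  W  X  L  S  X  L  K  L  V  S
 ·  0  0  0  0  0  0  0  0  0  0  0
 W  0  1  1  1  1  1  1  1  1  1  1
 S  0  1  1  1  2  2  2  2  2  2  2
 W  0  1  1  1  2  2  2  2  2  2  2
 X  0  1  2  2  2  3  3  3  3  3  3
 L  0  1  2  3  3  3  4  4  4  4  4
 S  0  1  2  3  4  4  4  4  4  4  5
 L  0  1  2  3  4  4  5  5  5  5  5
 K  0  1  2  3  4  4  5  6  6  6  6
 L  0  1  2  3  4  4  5  6  7  7  7
 V  0  1  2  3  4  4  5  6  7  8  8
 W  0  1  2  3  4  4  5  6  7  8  8
 S  0  1  2  3  4  4  5  6  7  8  9
dp[12][10] = 9. One LCS (by backtracking along matches): WXLSLKLVS.

9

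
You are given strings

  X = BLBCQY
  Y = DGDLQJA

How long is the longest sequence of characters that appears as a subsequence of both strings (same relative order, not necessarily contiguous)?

2

Taking L (X #2, Y #4), Q (X #5, Y #5) gives a common subsequence of length 2. dp[6][7] = 2 confirms this is the maximum.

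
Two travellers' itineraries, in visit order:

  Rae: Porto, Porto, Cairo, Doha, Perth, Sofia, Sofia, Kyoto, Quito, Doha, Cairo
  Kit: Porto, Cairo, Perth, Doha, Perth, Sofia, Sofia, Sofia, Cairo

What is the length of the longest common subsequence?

Pick Porto (Rae #2, Kit #1) → Cairo (Rae #3, Kit #2) → Doha (Rae #4, Kit #4) → Perth (Rae #5, Kit #5) → Sofia (Rae #6, Kit #7) → Sofia (Rae #7, Kit #8) → Cairo (Rae #11, Kit #9); all 7 stops appear in both, in order. dp[11][9] = 7 confirms this is the maximum.

7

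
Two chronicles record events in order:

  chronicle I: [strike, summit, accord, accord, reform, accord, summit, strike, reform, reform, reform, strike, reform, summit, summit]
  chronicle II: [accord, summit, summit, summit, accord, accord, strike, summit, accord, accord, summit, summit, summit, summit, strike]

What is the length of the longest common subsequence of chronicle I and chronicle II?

7

Taking strike (chronicle I #1, chronicle II #7), then summit (chronicle I #2, chronicle II #8), then accord (chronicle I #3, chronicle II #9), then accord (chronicle I #4, chronicle II #10), then summit (chronicle I #7, chronicle II #12), then summit (chronicle I #14, chronicle II #13), then summit (chronicle I #15, chronicle II #14) gives a common subsequence of length 7. Since dp[15][15] = 7, nothing longer is possible.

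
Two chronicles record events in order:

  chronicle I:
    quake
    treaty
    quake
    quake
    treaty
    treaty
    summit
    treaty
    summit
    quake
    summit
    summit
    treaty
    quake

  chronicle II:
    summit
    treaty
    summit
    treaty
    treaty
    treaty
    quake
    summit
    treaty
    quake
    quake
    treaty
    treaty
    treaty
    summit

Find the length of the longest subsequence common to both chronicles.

Taking quake (chronicle I #1, chronicle II #7); then treaty (chronicle I #2, chronicle II #9); then quake (chronicle I #3, chronicle II #10); then quake (chronicle I #4, chronicle II #11); then treaty (chronicle I #5, chronicle II #12); then treaty (chronicle I #6, chronicle II #13); then treaty (chronicle I #8, chronicle II #14); then summit (chronicle I #12, chronicle II #15) gives a common subsequence of length 8. The LCS DP gives dp[14][15] = 8, so this is optimal.

8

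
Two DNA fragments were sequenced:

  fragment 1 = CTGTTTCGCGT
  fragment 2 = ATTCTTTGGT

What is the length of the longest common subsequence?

7

Taking C (fragment 1 #1, fragment 2 #4) → T (fragment 1 #4, fragment 2 #5) → T (fragment 1 #5, fragment 2 #6) → T (fragment 1 #6, fragment 2 #7) → G (fragment 1 #8, fragment 2 #8) → G (fragment 1 #10, fragment 2 #9) → T (fragment 1 #11, fragment 2 #10) gives a common subsequence of length 7, and the DP table's final entry dp[11][10] is also 7, so no common subsequence is longer.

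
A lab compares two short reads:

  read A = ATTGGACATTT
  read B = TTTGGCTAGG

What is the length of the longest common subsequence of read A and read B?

6

Pick T [2,2], then T [3,3], then G [4,4], then G [5,5], then C [7,6], then A [8,8]; all 6 bases appear in both, in order. The LCS DP gives dp[11][10] = 6, so this is optimal.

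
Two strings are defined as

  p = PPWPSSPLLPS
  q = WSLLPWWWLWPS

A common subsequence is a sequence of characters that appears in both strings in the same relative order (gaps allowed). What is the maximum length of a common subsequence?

6

Let dp[i][j] be the LCS length of the first i characters of p and the first j characters of q. dp[i][j] = dp[i-1][j-1]+1 when the i-th and j-th characters match, else max(dp[i-1][j], dp[i][j-1]).
    ·  W  S  L  L  P  W  W  W  L  W  P  S
 ·  0  0  0  0  0  0  0  0  0  0  0  0  0
 P  0  0  0  0  0  1  1  1  1  1  1  1  1
 P  0  0  0  0  0  1  1  1  1  1  1  2  2
 W  0  1  1  1  1  1  2  2  2  2  2  2  2
 P  0  1  1  1  1  2  2  2  2  2  2  3  3
 S  0  1  2  2  2  2  2  2  2  2  2  3  4
 S  0  1  2  2  2  2  2  2  2  2  2  3  4
 P  0  1  2  2  2  3  3  3  3  3  3  3  4
 L  0  1  2  3  3  3  3  3  3  4  4  4  4
 L  0  1  2  3  4  4  4  4  4  4  4  4  4
 P  0  1  2  3  4  5  5  5  5  5  5  5  5
 S  0  1  2  3  4  5  5  5  5  5  5  5  6
dp[11][12] = 6. One LCS (by backtracking along matches): WSPLPS.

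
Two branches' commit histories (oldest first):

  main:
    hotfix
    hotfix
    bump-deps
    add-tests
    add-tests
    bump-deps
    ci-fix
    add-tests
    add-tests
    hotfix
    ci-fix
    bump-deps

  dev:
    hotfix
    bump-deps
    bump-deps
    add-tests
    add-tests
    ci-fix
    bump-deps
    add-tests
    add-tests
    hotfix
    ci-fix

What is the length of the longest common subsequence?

Taking hotfix (main #1, dev #1) → bump-deps (main #3, dev #3) → add-tests (main #4, dev #4) → add-tests (main #5, dev #5) → bump-deps (main #6, dev #7) → add-tests (main #8, dev #8) → add-tests (main #9, dev #9) → hotfix (main #10, dev #10) → ci-fix (main #11, dev #11) gives a common subsequence of length 9. dp[12][11] = 9 confirms this is the maximum.

9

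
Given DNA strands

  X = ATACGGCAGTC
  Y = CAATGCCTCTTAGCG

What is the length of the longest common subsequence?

One common subsequence of length 7: A (X #1, Y #3) → T (X #2, Y #4) → C (X #4, Y #7) → C (X #7, Y #9) → A (X #8, Y #12) → G (X #9, Y #13) → C (X #11, Y #14). Since dp[11][15] = 7, nothing longer is possible.

7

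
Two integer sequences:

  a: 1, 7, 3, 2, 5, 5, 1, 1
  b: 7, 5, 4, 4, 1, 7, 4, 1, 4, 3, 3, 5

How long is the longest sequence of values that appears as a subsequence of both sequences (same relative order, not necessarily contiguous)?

4

Taking 1 (a #1, b #5), 7 (a #2, b #6), 3 (a #3, b #11), 5 (a #6, b #12) gives a common subsequence of length 4. dp[8][12] = 4 confirms this is the maximum.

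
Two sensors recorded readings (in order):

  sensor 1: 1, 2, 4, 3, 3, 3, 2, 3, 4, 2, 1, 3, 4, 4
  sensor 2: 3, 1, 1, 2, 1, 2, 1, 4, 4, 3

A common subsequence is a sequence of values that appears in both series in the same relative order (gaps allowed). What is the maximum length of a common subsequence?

Taking 1 [1,3], then 2 [2,4], then 2 [10,6], then 1 [11,7], then 4 [13,8], then 4 [14,9] gives a common subsequence of length 6. Since dp[14][10] = 6, nothing longer is possible.

6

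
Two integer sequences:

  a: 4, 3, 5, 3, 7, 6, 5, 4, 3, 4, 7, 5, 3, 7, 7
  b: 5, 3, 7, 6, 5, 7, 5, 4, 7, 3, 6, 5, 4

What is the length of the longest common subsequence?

8

Pick 5 at a[3]=b[1], 3 at a[4]=b[2], 7 at a[5]=b[3], 6 at a[6]=b[4], 5 at a[7]=b[7], 4 at a[8]=b[8], 3 at a[9]=b[10], 4 at a[10]=b[13]; all 8 values appear in both, in order. The LCS DP gives dp[15][13] = 8, so this is optimal.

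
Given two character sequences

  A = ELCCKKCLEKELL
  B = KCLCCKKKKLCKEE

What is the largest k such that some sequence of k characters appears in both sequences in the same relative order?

8

Pick L at A[2]=B[3], C at A[3]=B[4], C at A[4]=B[5], K at A[5]=B[8], K at A[6]=B[9], C at A[7]=B[11], E at A[9]=B[13], E at A[11]=B[14]; all 8 characters appear in both, in order. dp[13][14] = 8 confirms this is the maximum.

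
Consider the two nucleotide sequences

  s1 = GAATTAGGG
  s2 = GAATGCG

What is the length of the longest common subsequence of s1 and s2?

Let dp[i][j] be the LCS length of the first i bases of s1 and the first j bases of s2. dp[i][j] = dp[i-1][j-1]+1 when the i-th and j-th bases match, else max(dp[i-1][j], dp[i][j-1]).
    ·  G  A  A  T  G  C  G
 ·  0  0  0  0  0  0  0  0
 G  0  1  1  1  1  1  1  1
 A  0  1  2  2  2  2  2  2
 A  0  1  2  3  3  3  3  3
 T  0  1  2  3  4  4  4  4
 T  0  1  2  3  4  4  4  4
 A  0  1  2  3  4  4  4  4
 G  0  1  2  3  4  5  5  5
 G  0  1  2  3  4  5  5  6
 G  0  1  2  3  4  5  5  6
dp[9][7] = 6. One LCS (by backtracking along matches): GAATGG.

6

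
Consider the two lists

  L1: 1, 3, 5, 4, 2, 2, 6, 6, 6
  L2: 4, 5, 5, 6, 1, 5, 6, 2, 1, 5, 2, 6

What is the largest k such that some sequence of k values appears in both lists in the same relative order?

5

One common subsequence of length 5: 1 [1,5], then 5 [3,6], then 2 [5,8], then 2 [6,11], then 6 [9,12]. The LCS DP gives dp[9][12] = 5, so this is optimal.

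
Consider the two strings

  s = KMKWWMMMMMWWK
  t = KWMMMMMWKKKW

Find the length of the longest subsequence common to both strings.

One common subsequence of length 9: K [3,1]; then W [5,2]; then M [6,3]; then M [7,4]; then M [8,5]; then M [9,6]; then M [10,7]; then W [11,8]; then W [12,12]. Since dp[13][12] = 9, nothing longer is possible.

9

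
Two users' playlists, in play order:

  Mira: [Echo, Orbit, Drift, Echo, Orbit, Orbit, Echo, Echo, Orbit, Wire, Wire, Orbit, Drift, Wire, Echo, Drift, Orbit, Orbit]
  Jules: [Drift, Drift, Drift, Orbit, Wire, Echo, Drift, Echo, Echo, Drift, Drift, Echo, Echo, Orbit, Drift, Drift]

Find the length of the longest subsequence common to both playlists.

Match Echo at Mira[1]=Jules[6], then Drift at Mira[3]=Jules[7], then Echo at Mira[4]=Jules[9], then Echo at Mira[7]=Jules[12], then Echo at Mira[8]=Jules[13], then Orbit at Mira[12]=Jules[14], then Drift at Mira[13]=Jules[15], then Drift at Mira[16]=Jules[16] — 8 songs in the same relative order in both. Since dp[18][16] = 8, nothing longer is possible.

8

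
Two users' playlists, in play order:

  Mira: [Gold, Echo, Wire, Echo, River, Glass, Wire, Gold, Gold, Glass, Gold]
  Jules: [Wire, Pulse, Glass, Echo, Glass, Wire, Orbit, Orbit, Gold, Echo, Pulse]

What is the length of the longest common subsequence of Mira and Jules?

Taking Wire (Mira #3, Jules #1), Echo (Mira #4, Jules #4), Glass (Mira #6, Jules #5), Wire (Mira #7, Jules #6), Gold (Mira #8, Jules #9) gives a common subsequence of length 5. Since dp[11][11] = 5, nothing longer is possible.

5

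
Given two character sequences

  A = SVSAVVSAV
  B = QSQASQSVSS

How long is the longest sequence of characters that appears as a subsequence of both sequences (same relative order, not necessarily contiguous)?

4

Pick S (A #1, B #7); then V (A #2, B #8); then S (A #3, B #9); then S (A #7, B #10); all 4 characters appear in both, in order. dp[9][10] = 4 confirms this is the maximum.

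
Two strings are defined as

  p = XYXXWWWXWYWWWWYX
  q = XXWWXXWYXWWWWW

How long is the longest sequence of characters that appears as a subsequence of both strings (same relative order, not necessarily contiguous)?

11

Taking X (p #3, q #1), then X (p #4, q #2), then W (p #5, q #3), then W (p #6, q #4), then W (p #7, q #7), then X (p #8, q #9), then W (p #9, q #10), then W (p #11, q #11), then W (p #12, q #12), then W (p #13, q #13), then W (p #14, q #14) gives a common subsequence of length 11. dp[16][14] = 11 confirms this is the maximum.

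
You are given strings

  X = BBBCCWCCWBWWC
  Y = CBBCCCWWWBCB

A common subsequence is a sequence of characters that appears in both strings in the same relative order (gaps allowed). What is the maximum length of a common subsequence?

9

Match B (X #2, Y #2) → B (X #3, Y #3) → C (X #5, Y #4) → C (X #7, Y #5) → C (X #8, Y #6) → W (X #9, Y #7) → W (X #11, Y #8) → W (X #12, Y #9) → C (X #13, Y #11) — 9 characters in the same relative order in both. Since dp[13][12] = 9, nothing longer is possible.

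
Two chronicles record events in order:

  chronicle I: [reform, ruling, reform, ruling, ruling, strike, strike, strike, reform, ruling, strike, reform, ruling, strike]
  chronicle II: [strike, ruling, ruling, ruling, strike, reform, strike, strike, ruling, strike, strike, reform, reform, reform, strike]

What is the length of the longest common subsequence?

10

One common subsequence of length 10: ruling [2,2], ruling [4,3], ruling [5,4], strike [6,5], strike [7,7], strike [8,8], ruling [10,9], strike [11,11], reform [12,14], strike [14,15]. Since dp[14][15] = 10, nothing longer is possible.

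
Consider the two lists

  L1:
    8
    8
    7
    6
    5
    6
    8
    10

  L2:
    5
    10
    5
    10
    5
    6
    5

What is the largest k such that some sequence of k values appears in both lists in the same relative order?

2

One common subsequence of length 2: 6 at L1[4]=L2[6] → 5 at L1[5]=L2[7]. dp[8][7] = 2 confirms this is the maximum.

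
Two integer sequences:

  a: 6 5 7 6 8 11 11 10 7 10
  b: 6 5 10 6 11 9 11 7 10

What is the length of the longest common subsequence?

Let dp[i][j] be the LCS length of the first i values of a and the first j values of b. dp[i][j] = dp[i-1][j-1]+1 when the i-th and j-th values match, else max(dp[i-1][j], dp[i][j-1]).
    ·  6  5 10  6 11  9 11  7 10
 ·  0  0  0  0  0  0  0  0  0  0
 6  0  1  1  1  1  1  1  1  1  1
 5  0  1  2  2  2  2  2  2  2  2
 7  0  1  2  2  2  2  2  2  3  3
 6  0  1  2  2  3  3  3  3  3  3
 8  0  1  2  2  3  3  3  3  3  3
11  0  1  2  2  3  4  4  4  4  4
11  0  1  2  2  3  4  4  5  5  5
10  0  1  2  3  3  4  4  5  5  6
 7  0  1  2  3  3  4  4  5  6  6
10  0  1  2  3  3  4  4  5  6  7
dp[10][9] = 7. One LCS (by backtracking along matches): 6, 5, 6, 11, 11, 7, 10.

7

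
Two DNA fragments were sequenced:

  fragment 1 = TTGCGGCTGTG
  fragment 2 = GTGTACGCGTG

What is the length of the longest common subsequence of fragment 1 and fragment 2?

8

Pick T [1,2], then T [2,4], then C [4,6], then G [6,7], then C [7,8], then G [9,9], then T [10,10], then G [11,11]; all 8 bases appear in both, in order. The LCS DP gives dp[11][11] = 8, so this is optimal.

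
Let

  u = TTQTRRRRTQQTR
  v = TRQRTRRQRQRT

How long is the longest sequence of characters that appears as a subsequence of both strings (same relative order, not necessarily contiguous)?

8

Match T at u[1]=v[1], then Q at u[3]=v[3], then T at u[4]=v[5], then R at u[5]=v[6], then R at u[6]=v[7], then R at u[7]=v[9], then R at u[8]=v[11], then T at u[12]=v[12] — 8 characters in the same relative order in both, and the DP table's final entry dp[13][12] is also 8, so no common subsequence is longer.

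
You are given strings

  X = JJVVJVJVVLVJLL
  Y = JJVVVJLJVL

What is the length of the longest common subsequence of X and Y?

9

Let dp[i][j] be the LCS length of the first i characters of X and the first j characters of Y. dp[i][j] = dp[i-1][j-1]+1 when the i-th and j-th characters match, else max(dp[i-1][j], dp[i][j-1]).
    ·  J  J  V  V  V  J  L  J  V  L
 ·  0  0  0  0  0  0  0  0  0  0  0
 J  0  1  1  1  1  1  1  1  1  1  1
 J  0  1  2  2  2  2  2  2  2  2  2
 V  0  1  2  3  3  3  3  3  3  3  3
 V  0  1  2  3  4  4  4  4  4  4  4
 J  0  1  2  3  4  4  5  5  5  5  5
 V  0  1  2  3  4  5  5  5  5  6  6
 J  0  1  2  3  4  5  6  6  6  6  6
 V  0  1  2  3  4  5  6  6  6  7  7
 V  0  1  2  3  4  5  6  6  6  7  7
 L  0  1  2  3  4  5  6  7  7  7  8
 V  0  1  2  3  4  5  6  7  7  8  8
 J  0  1  2  3  4  5  6  7  8  8  8
 L  0  1  2  3  4  5  6  7  8  8  9
 L  0  1  2  3  4  5  6  7  8  8  9
dp[14][10] = 9. One LCS (by backtracking along matches): JJVVVJLVL.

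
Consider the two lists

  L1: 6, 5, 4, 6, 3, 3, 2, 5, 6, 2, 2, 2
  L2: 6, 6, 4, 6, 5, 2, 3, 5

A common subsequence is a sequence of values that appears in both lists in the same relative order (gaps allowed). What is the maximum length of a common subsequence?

One common subsequence of length 5: 6 [1,2] → 4 [3,3] → 6 [4,4] → 3 [6,7] → 5 [8,8]. dp[12][8] = 5 confirms this is the maximum.

5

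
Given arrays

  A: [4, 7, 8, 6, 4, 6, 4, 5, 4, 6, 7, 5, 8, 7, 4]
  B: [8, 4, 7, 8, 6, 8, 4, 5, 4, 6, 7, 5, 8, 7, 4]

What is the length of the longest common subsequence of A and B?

13

One common subsequence of length 13: 4 at A[1]=B[2], 7 at A[2]=B[3], 8 at A[3]=B[4], 6 at A[4]=B[5], 4 at A[7]=B[7], 5 at A[8]=B[8], 4 at A[9]=B[9], 6 at A[10]=B[10], 7 at A[11]=B[11], 5 at A[12]=B[12], 8 at A[13]=B[13], 7 at A[14]=B[14], 4 at A[15]=B[15]. The LCS DP gives dp[15][15] = 13, so this is optimal.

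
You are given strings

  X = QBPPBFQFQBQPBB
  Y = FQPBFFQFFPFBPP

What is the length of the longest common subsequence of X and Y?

8

Pick Q (X #1, Y #2), P (X #4, Y #3), B (X #5, Y #4), F (X #6, Y #6), Q (X #7, Y #7), F (X #8, Y #11), B (X #10, Y #12), P (X #12, Y #14); all 8 characters appear in both, in order, and the DP table's final entry dp[14][14] is also 8, so no common subsequence is longer.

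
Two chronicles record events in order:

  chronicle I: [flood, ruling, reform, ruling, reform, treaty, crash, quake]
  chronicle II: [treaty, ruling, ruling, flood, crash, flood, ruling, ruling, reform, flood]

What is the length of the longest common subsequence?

One common subsequence of length 4: flood (chronicle I #1, chronicle II #6), ruling (chronicle I #2, chronicle II #7), ruling (chronicle I #4, chronicle II #8), reform (chronicle I #5, chronicle II #9). dp[8][10] = 4 confirms this is the maximum.

4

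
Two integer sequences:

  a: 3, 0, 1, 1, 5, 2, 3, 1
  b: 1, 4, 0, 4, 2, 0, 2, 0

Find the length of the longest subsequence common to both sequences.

Let dp[i][j] be the LCS length of the first i values of a and the first j values of b. dp[i][j] = dp[i-1][j-1]+1 when the i-th and j-th values match, else max(dp[i-1][j], dp[i][j-1]).
    ·  1  4  0  4  2  0  2  0
 ·  0  0  0  0  0  0  0  0  0
 3  0  0  0  0  0  0  0  0  0
 0  0  0  0  1  1  1  1  1  1
 1  0  1  1  1  1  1  1  1  1
 1  0  1  1  1  1  1  1  1  1
 5  0  1  1  1  1  1  1  1  1
 2  0  1  1  1  1  2  2  2  2
 3  0  1  1  1  1  2  2  2  2
 1  0  1  1  1  1  2  2  2  2
dp[8][8] = 2. One LCS (by backtracking along matches): 0, 2.

2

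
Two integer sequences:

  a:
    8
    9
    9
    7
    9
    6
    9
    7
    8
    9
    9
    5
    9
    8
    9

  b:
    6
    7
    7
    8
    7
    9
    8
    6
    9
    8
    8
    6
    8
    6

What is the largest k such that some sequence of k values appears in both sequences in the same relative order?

7

Taking 8 at a[1]=b[4] → 7 at a[4]=b[5] → 9 at a[5]=b[6] → 6 at a[6]=b[8] → 9 at a[7]=b[9] → 8 at a[9]=b[11] → 8 at a[14]=b[13] gives a common subsequence of length 7. dp[15][14] = 7 confirms this is the maximum.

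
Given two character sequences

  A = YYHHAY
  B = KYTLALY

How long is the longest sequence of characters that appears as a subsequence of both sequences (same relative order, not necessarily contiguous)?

Pick Y (A #1, B #2), A (A #5, B #5), Y (A #6, B #7); all 3 characters appear in both, in order. Since dp[6][7] = 3, nothing longer is possible.

3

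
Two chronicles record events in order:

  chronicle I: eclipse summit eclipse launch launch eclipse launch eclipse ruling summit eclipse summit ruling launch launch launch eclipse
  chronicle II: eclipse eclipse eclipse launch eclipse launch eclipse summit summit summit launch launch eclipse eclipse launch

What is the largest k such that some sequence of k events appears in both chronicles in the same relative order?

One common subsequence of length 11: eclipse [1,2] → eclipse [3,3] → launch [5,4] → eclipse [6,5] → launch [7,6] → eclipse [8,7] → summit [10,9] → summit [12,10] → launch [14,11] → launch [15,12] → launch [16,15]. dp[17][15] = 11 confirms this is the maximum.

11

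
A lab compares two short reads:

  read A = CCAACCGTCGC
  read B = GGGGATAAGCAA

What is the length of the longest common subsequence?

Taking A (read A #3, read B #7); then A (read A #4, read B #8); then G (read A #7, read B #9); then C (read A #9, read B #10) gives a common subsequence of length 4. dp[11][12] = 4 confirms this is the maximum.

4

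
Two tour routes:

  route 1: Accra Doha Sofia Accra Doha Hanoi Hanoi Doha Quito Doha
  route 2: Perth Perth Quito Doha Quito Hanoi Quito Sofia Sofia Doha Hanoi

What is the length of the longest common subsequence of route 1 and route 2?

Match Doha at route 1[2]=route 2[4], then Sofia at route 1[3]=route 2[9], then Doha at route 1[5]=route 2[10], then Hanoi at route 1[7]=route 2[11] — 4 stops in the same relative order in both. dp[10][11] = 4 confirms this is the maximum.

4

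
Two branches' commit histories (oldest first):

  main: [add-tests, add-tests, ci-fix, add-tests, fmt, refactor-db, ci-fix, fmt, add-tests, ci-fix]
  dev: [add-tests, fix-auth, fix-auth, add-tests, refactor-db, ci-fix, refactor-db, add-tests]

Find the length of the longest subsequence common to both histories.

Taking add-tests (main #1, dev #1), add-tests (main #2, dev #4), ci-fix (main #3, dev #6), refactor-db (main #6, dev #7), add-tests (main #9, dev #8) gives a common subsequence of length 5. Since dp[10][8] = 5, nothing longer is possible.

5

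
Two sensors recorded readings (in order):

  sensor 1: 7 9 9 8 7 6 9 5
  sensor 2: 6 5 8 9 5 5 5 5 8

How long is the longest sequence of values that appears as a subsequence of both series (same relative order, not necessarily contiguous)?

3

Let dp[i][j] be the LCS length of the first i values of sensor 1 and the first j values of sensor 2. dp[i][j] = dp[i-1][j-1]+1 when the i-th and j-th values match, else max(dp[i-1][j], dp[i][j-1]).
    ·  6  5  8  9  5  5  5  5  8
 ·  0  0  0  0  0  0  0  0  0  0
 7  0  0  0  0  0  0  0  0  0  0
 9  0  0  0  0  1  1  1  1  1  1
 9  0  0  0  0  1  1  1  1  1  1
 8  0  0  0  1  1  1  1  1  1  2
 7  0  0  0  1  1  1  1  1  1  2
 6  0  1  1  1  1  1  1  1  1  2
 9  0  1  1  1  2  2  2  2  2  2
 5  0  1  2  2  2  3  3  3  3  3
dp[8][9] = 3. One LCS (by backtracking along matches): 8, 9, 5.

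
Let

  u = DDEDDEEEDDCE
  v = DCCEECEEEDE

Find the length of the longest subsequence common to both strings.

Pick D (u #1, v #1), then E (u #3, v #5), then E (u #6, v #7), then E (u #7, v #8), then E (u #8, v #9), then D (u #10, v #10), then E (u #12, v #11); all 7 characters appear in both, in order. Since dp[12][11] = 7, nothing longer is possible.

7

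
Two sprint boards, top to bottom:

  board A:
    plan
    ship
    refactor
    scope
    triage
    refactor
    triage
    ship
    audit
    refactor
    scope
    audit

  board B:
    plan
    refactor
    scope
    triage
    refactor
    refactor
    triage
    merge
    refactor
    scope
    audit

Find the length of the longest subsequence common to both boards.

One common subsequence of length 9: plan at board A[1]=board B[1], refactor at board A[3]=board B[2], scope at board A[4]=board B[3], triage at board A[5]=board B[4], refactor at board A[6]=board B[6], triage at board A[7]=board B[7], refactor at board A[10]=board B[9], scope at board A[11]=board B[10], audit at board A[12]=board B[11]. Since dp[12][11] = 9, nothing longer is possible.

9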